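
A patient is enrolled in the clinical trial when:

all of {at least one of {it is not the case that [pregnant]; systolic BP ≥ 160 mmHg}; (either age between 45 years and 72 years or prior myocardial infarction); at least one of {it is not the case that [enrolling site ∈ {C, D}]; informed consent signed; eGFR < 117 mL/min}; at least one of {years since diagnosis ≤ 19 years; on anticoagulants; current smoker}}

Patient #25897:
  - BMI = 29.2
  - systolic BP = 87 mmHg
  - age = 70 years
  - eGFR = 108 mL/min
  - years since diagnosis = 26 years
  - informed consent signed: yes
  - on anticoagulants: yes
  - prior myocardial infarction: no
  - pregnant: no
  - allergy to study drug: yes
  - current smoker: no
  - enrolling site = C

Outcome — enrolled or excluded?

Enrolled

Atomic conditions:
  pregnant: no → false
  systolic BP ≥ 160 mmHg: 87 ≥ 160 is false
  age between 45 years and 72 years: 70 in [45, 72] is true
  prior myocardial infarction: no → false
  enrolling site ∈ {C, D}: C is in the set → true
  informed consent signed: yes → true
  eGFR < 117 mL/min: 108 < 117 is true
  years since diagnosis ≤ 19 years: 26 ≤ 19 is false
  on anticoagulants: yes → true
  current smoker: no → false
Combine:
[1.1] NOT false = true
[1] true OR false = true
[2] true OR false = true
[3.1] NOT true = false
[3] false OR true OR true = true
[4] false OR true OR false = true
[root] true AND true AND true AND true = true
Overall: true → enrolled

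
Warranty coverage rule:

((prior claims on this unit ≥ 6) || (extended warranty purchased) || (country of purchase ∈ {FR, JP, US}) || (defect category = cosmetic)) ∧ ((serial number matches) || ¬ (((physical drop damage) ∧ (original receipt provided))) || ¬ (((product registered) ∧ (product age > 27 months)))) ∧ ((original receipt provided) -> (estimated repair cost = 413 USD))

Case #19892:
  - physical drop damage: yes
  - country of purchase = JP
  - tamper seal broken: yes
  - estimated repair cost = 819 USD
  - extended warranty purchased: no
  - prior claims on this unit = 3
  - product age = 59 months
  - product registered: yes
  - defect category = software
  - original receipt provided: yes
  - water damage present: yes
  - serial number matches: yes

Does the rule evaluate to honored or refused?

Atomic conditions:
  prior claims on this unit ≥ 6: 3 ≥ 6 is false
  extended warranty purchased: no → false
  country of purchase ∈ {FR, JP, US}: JP is in the set → true
  defect category = cosmetic: software == cosmetic is false
  serial number matches: yes → true
  physical drop damage: yes → true
  original receipt provided: yes → true
  product registered: yes → true
  product age > 27 months: 59 > 27 is true
  estimated repair cost = 413 USD: 819 == 413 is false
Combine:
[1] false OR false OR true OR false = true
[2.2.1] true AND true = true
[2.2] NOT true = false
[2.3.1] true AND true = true
[2.3] NOT true = false
[2] true OR false OR false = true
[3] true → false = false
[root] true AND true AND false = false
Overall: false → refused

Refused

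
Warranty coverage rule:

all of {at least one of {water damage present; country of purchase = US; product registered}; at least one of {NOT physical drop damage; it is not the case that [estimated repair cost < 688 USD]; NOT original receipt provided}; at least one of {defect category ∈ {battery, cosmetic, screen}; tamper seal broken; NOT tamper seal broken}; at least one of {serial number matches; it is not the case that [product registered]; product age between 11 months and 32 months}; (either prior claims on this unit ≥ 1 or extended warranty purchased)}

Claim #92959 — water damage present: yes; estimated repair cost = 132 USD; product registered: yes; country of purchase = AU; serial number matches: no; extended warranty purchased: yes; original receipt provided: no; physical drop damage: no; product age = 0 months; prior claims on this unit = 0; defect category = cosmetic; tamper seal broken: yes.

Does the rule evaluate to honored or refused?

Atomic conditions:
  water damage present: yes → true
  country of purchase = US: AU == US is false
  product registered: yes → true
  NOT physical drop damage: no → true
  estimated repair cost < 688 USD: 132 < 688 is true
  NOT original receipt provided: no → true
  defect category ∈ {battery, cosmetic, screen}: cosmetic is in the set → true
  tamper seal broken: yes → true
  NOT tamper seal broken: yes → false
  serial number matches: no → false
  product age between 11 months and 32 months: 0 in [11, 32] is false
  prior claims on this unit ≥ 1: 0 ≥ 1 is false
  extended warranty purchased: yes → true
Combine:
[1] true OR false OR true = true
[2.2] NOT true = false
[2] true OR false OR true = true
[3] true OR true OR false = true
[4.2] NOT true = false
[4] false OR false OR false = false
[5] false OR true = true
[root] true AND true AND true AND false AND true = false
Overall: false → refused

Refused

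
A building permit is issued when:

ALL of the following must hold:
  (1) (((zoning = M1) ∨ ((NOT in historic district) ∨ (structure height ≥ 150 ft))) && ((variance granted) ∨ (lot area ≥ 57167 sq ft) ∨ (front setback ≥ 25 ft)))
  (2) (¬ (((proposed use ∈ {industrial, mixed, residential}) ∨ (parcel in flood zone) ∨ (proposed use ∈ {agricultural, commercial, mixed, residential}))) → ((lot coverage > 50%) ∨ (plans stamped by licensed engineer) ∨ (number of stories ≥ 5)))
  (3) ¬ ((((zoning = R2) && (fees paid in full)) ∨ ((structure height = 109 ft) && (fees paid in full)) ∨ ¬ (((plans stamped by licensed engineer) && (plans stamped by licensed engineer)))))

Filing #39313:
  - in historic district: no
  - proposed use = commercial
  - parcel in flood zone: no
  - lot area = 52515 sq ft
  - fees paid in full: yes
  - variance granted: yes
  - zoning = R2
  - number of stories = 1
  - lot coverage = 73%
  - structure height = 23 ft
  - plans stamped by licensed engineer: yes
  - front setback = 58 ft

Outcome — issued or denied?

Atomic conditions:
  zoning = M1: R2 == M1 is false
  NOT in historic district: no → true
  structure height ≥ 150 ft: 23 ≥ 150 is false
  variance granted: yes → true
  lot area ≥ 57167 sq ft: 52515 ≥ 57167 is false
  front setback ≥ 25 ft: 58 ≥ 25 is true
  proposed use ∈ {industrial, mixed, residential}: commercial is not in the set → false
  parcel in flood zone: no → false
  proposed use ∈ {agricultural, commercial, mixed, residential}: commercial is in the set → true
  lot coverage > 50%: 73 > 50 is true
  plans stamped by licensed engineer: yes → true
  number of stories ≥ 5: 1 ≥ 5 is false
  zoning = R2: R2 == R2 is true
  fees paid in full: yes → true
  structure height = 109 ft: 23 == 109 is false
Combine:
[1.1.2] true OR false = true
[1.1] false OR true = true
[1.2] true OR false OR true = true
[1] true AND true = true
[2.1.1] false OR false OR true = true
[2.1] NOT true = false
[2.2] true OR true OR false = true
[2] false → true (antecedent false ⇒ implication holds) = true
[3.1.1] true AND true = true
[3.1.2] false AND true = false
[3.1.3.1] true AND true = true
[3.1.3] NOT true = false
[3.1] true OR false OR false = true
[3] NOT true = false
[root] true AND true AND false = false
Overall: false → denied

Denied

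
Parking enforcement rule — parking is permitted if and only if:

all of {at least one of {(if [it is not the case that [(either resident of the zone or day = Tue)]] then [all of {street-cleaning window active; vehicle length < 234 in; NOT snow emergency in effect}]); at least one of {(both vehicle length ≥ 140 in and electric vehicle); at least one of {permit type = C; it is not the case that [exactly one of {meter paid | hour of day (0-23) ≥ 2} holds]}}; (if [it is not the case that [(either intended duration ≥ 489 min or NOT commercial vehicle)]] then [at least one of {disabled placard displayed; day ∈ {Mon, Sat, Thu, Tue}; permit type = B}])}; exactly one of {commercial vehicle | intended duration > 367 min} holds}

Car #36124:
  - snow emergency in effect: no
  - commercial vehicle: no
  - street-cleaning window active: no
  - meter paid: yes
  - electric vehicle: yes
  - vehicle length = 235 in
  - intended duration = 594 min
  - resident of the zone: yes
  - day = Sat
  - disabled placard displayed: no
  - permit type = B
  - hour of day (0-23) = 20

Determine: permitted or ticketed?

Atomic conditions:
  resident of the zone: yes → true
  day = Tue: Sat == Tue is false
  street-cleaning window active: no → false
  vehicle length < 234 in: 235 < 234 is false
  NOT snow emergency in effect: no → true
  vehicle length ≥ 140 in: 235 ≥ 140 is true
  electric vehicle: yes → true
  permit type = C: B == C is false
  meter paid: yes → true
  hour of day (0-23) ≥ 2: 20 ≥ 2 is true
  intended duration ≥ 489 min: 594 ≥ 489 is true
  NOT commercial vehicle: no → true
  disabled placard displayed: no → false
  day ∈ {Mon, Sat, Thu, Tue}: Sat is in the set → true
  permit type = B: B == B is true
  commercial vehicle: no → false
  intended duration > 367 min: 594 > 367 is true
Combine:
[1.1.1.1] true OR false = true
[1.1.1] NOT true = false
[1.1.2] false AND false AND true = false
[1.1] false → false (antecedent false ⇒ implication holds) = true
[1.2.1] true AND true = true
[1.2.2.2.1] exactly-one(true, true) = false
[1.2.2.2] NOT false = true
[1.2.2] false OR true = true
[1.2] true OR true = true
[1.3.1.1] true OR true = true
[1.3.1] NOT true = false
[1.3.2] false OR true OR true = true
[1.3] false → true (antecedent false ⇒ implication holds) = true
[1] true OR true OR true = true
[2] exactly-one(false, true) = true
[root] true AND true = true
Overall: true → permitted

Permitted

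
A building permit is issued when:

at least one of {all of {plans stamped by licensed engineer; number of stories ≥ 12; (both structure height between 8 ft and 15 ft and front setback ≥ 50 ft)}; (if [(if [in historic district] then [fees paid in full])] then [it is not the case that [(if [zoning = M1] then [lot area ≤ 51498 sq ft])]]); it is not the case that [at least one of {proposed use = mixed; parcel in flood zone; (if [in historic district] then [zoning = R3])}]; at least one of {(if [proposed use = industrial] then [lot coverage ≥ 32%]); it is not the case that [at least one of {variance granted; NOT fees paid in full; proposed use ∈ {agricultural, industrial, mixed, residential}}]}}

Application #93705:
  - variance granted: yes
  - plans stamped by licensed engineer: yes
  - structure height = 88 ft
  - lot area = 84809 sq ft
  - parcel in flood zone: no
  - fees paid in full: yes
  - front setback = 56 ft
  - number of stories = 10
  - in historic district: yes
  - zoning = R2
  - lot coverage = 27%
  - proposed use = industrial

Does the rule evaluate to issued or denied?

Issued

Atomic conditions:
  plans stamped by licensed engineer: yes → true
  number of stories ≥ 12: 10 ≥ 12 is false
  structure height between 8 ft and 15 ft: 88 in [8, 15] is false
  front setback ≥ 50 ft: 56 ≥ 50 is true
  in historic district: yes → true
  fees paid in full: yes → true
  zoning = M1: R2 == M1 is false
  lot area ≤ 51498 sq ft: 84809 ≤ 51498 is false
  proposed use = mixed: industrial == mixed is false
  parcel in flood zone: no → false
  zoning = R3: R2 == R3 is false
  proposed use = industrial: industrial == industrial is true
  lot coverage ≥ 32%: 27 ≥ 32 is false
  variance granted: yes → true
  NOT fees paid in full: yes → false
  proposed use ∈ {agricultural, industrial, mixed, residential}: industrial is in the set → true
Combine:
[1.3] false AND true = false
[1] true AND false AND false = false
[2.1] true → true = true
[2.2.1] false → false (antecedent false ⇒ implication holds) = true
[2.2] NOT true = false
[2] true → false = false
[3.1.3] true → false = false
[3.1] false OR false OR false = false
[3] NOT false = true
[4.1] true → false = false
[4.2.1] true OR false OR true = true
[4.2] NOT true = false
[4] false OR false = false
[root] false OR false OR true OR false = true
Overall: true → issued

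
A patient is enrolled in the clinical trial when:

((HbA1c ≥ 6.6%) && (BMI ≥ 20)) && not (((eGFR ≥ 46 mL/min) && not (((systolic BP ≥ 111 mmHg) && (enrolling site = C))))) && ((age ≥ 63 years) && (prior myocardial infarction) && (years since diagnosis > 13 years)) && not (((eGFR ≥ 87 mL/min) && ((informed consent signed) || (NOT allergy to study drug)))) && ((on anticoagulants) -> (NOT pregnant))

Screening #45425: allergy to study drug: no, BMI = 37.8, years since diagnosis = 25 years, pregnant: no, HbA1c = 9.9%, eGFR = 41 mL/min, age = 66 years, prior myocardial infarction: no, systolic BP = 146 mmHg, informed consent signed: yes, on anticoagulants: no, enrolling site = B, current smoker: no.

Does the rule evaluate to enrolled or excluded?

Atomic conditions:
  HbA1c ≥ 6.6%: 9.9 ≥ 6.6 is true
  BMI ≥ 20: 37.8 ≥ 20 is true
  eGFR ≥ 46 mL/min: 41 ≥ 46 is false
  systolic BP ≥ 111 mmHg: 146 ≥ 111 is true
  enrolling site = C: B == C is false
  age ≥ 63 years: 66 ≥ 63 is true
  prior myocardial infarction: no → false
  years since diagnosis > 13 years: 25 > 13 is true
  eGFR ≥ 87 mL/min: 41 ≥ 87 is false
  informed consent signed: yes → true
  NOT allergy to study drug: no → true
  on anticoagulants: no → false
  NOT pregnant: no → true
Combine:
[1] true AND true = true
[2.1.2.1] true AND false = false
[2.1.2] NOT false = true
[2.1] false AND true = false
[2] NOT false = true
[3] true AND false AND true = false
[4.1.2] true OR true = true
[4.1] false AND true = false
[4] NOT false = true
[5] false → true (antecedent false ⇒ implication holds) = true
[root] true AND true AND false AND true AND true = false
Overall: false → excluded

Excluded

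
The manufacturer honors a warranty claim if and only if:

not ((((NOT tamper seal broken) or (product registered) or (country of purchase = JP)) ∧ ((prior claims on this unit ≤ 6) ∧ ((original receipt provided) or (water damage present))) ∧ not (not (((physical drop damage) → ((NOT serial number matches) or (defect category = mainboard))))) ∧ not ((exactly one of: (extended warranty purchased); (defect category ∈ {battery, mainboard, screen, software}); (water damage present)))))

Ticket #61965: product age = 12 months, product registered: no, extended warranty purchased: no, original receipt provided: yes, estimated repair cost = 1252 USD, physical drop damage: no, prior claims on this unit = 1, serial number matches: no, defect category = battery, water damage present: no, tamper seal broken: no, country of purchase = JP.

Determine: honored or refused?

Honored

Atomic conditions:
  NOT tamper seal broken: no → true
  product registered: no → false
  country of purchase = JP: JP == JP is true
  prior claims on this unit ≤ 6: 1 ≤ 6 is true
  original receipt provided: yes → true
  water damage present: no → false
  physical drop damage: no → false
  NOT serial number matches: no → true
  defect category = mainboard: battery == mainboard is false
  extended warranty purchased: no → false
  defect category ∈ {battery, mainboard, screen, software}: battery is in the set → true
Combine:
[1.1] true OR false OR true = true
[1.2.2] true OR false = true
[1.2] true AND true = true
[1.3.1.1.2] true OR false = true
[1.3.1.1] false → true (antecedent false ⇒ implication holds) = true
[1.3.1] NOT true = false
[1.3] NOT false = true
[1.4.1] exactly-one(false, true, false) = true
[1.4] NOT true = false
[1] true AND true AND true AND false = false
[root] NOT false = true
Overall: true → honored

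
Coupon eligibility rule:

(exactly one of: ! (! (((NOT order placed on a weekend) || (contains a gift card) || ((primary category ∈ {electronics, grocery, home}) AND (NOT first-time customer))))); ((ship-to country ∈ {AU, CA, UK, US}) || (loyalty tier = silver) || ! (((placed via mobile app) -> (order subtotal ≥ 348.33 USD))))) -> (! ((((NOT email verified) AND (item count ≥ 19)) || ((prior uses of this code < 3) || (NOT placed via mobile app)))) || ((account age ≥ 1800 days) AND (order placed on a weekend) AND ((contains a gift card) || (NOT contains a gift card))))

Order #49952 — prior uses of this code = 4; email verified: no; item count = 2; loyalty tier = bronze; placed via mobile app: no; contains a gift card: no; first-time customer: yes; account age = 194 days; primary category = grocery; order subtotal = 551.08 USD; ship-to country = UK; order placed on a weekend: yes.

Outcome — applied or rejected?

Rejected

Atomic conditions:
  NOT order placed on a weekend: yes → false
  contains a gift card: no → false
  primary category ∈ {electronics, grocery, home}: grocery is in the set → true
  NOT first-time customer: yes → false
  ship-to country ∈ {AU, CA, UK, US}: UK is in the set → true
  loyalty tier = silver: bronze == silver is false
  placed via mobile app: no → false
  order subtotal ≥ 348.33 USD: 551.08 ≥ 348.33 is true
  NOT email verified: no → true
  item count ≥ 19: 2 ≥ 19 is false
  prior uses of this code < 3: 4 < 3 is false
  NOT placed via mobile app: no → true
  account age ≥ 1800 days: 194 ≥ 1800 is false
  order placed on a weekend: yes → true
  NOT contains a gift card: no → true
Combine:
[1.1.1.1.3] true AND false = false
[1.1.1.1] false OR false OR false = false
[1.1.1] NOT false = true
[1.1] NOT true = false
[1.2.3.1] false → true (antecedent false ⇒ implication holds) = true
[1.2.3] NOT true = false
[1.2] true OR false OR false = true
[1] exactly-one(false, true) = true
[2.1.1.1] true AND false = false
[2.1.1.2] false OR true = true
[2.1.1] false OR true = true
[2.1] NOT true = false
[2.2.3] false OR true = true
[2.2] false AND true AND true = false
[2] false OR false = false
[root] true → false = false
Overall: false → rejected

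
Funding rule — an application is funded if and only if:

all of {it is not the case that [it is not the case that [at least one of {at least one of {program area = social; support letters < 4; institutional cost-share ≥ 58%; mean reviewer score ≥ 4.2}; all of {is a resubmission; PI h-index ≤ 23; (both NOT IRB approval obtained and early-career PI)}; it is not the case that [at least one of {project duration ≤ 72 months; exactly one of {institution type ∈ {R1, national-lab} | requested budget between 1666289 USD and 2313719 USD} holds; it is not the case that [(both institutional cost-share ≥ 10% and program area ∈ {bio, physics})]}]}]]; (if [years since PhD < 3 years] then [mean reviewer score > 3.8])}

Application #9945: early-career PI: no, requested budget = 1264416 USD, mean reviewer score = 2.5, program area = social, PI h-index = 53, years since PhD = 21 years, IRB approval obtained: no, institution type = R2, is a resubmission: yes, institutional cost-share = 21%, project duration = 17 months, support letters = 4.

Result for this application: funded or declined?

Atomic conditions:
  program area = social: social == social is true
  support letters < 4: 4 < 4 is false
  institutional cost-share ≥ 58%: 21 ≥ 58 is false
  mean reviewer score ≥ 4.2: 2.5 ≥ 4.2 is false
  is a resubmission: yes → true
  PI h-index ≤ 23: 53 ≤ 23 is false
  NOT IRB approval obtained: no → true
  early-career PI: no → false
  project duration ≤ 72 months: 17 ≤ 72 is true
  institution type ∈ {R1, national-lab}: R2 is not in the set → false
  requested budget between 1666289 USD and 2313719 USD: 1264416 in [1666289, 2313719] is false
  institutional cost-share ≥ 10%: 21 ≥ 10 is true
  program area ∈ {bio, physics}: social is not in the set → false
  years since PhD < 3 years: 21 < 3 is false
  mean reviewer score > 3.8: 2.5 > 3.8 is false
Combine:
[1.1.1.1] true OR false OR false OR false = true
[1.1.1.2.3] true AND false = false
[1.1.1.2] true AND false AND false = false
[1.1.1.3.1.2] exactly-one(false, false) = false
[1.1.1.3.1.3.1] true AND false = false
[1.1.1.3.1.3] NOT false = true
[1.1.1.3.1] true OR false OR true = true
[1.1.1.3] NOT true = false
[1.1.1] true OR false OR false = true
[1.1] NOT true = false
[1] NOT false = true
[2] false → false (antecedent false ⇒ implication holds) = true
[root] true AND true = true
Overall: true → funded

Funded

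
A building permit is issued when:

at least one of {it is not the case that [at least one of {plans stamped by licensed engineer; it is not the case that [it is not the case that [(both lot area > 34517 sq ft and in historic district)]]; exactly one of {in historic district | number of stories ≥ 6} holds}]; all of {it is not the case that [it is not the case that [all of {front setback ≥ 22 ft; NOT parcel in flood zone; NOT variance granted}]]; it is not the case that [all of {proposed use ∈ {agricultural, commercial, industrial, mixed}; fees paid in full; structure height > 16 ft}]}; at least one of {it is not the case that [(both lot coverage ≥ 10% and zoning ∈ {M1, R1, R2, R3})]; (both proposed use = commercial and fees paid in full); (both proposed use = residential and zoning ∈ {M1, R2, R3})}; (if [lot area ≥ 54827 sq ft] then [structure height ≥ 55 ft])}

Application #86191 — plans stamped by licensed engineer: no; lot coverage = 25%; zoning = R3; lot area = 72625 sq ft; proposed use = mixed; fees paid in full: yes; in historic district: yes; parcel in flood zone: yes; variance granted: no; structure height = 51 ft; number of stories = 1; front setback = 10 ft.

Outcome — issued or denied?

Atomic conditions:
  plans stamped by licensed engineer: no → false
  lot area > 34517 sq ft: 72625 > 34517 is true
  in historic district: yes → true
  number of stories ≥ 6: 1 ≥ 6 is false
  front setback ≥ 22 ft: 10 ≥ 22 is false
  NOT parcel in flood zone: yes → false
  NOT variance granted: no → true
  proposed use ∈ {agricultural, commercial, industrial, mixed}: mixed is in the set → true
  fees paid in full: yes → true
  structure height > 16 ft: 51 > 16 is true
  lot coverage ≥ 10%: 25 ≥ 10 is true
  zoning ∈ {M1, R1, R2, R3}: R3 is in the set → true
  proposed use = commercial: mixed == commercial is false
  proposed use = residential: mixed == residential is false
  zoning ∈ {M1, R2, R3}: R3 is in the set → true
  lot area ≥ 54827 sq ft: 72625 ≥ 54827 is true
  structure height ≥ 55 ft: 51 ≥ 55 is false
Combine:
[1.1.2.1.1] true AND true = true
[1.1.2.1] NOT true = false
[1.1.2] NOT false = true
[1.1.3] exactly-one(true, false) = true
[1.1] false OR true OR true = true
[1] NOT true = false
[2.1.1.1] false AND false AND true = false
[2.1.1] NOT false = true
[2.1] NOT true = false
[2.2.1] true AND true AND true = true
[2.2] NOT true = false
[2] false AND false = false
[3.1.1] true AND true = true
[3.1] NOT true = false
[3.2] false AND true = false
[3.3] false AND true = false
[3] false OR false OR false = false
[4] true → false = false
[root] false OR false OR false OR false = false
Overall: false → denied

Denied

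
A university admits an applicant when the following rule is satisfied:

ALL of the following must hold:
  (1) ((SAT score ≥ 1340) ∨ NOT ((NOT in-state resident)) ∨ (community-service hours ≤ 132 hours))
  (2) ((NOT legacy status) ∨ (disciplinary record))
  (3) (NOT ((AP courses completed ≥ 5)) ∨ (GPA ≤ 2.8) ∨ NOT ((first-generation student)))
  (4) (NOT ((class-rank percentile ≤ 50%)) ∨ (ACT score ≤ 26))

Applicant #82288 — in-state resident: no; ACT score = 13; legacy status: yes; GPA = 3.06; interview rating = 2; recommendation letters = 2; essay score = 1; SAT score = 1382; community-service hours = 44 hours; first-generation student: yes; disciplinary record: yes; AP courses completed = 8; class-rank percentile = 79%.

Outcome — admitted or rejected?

Atomic conditions:
  SAT score ≥ 1340: 1382 ≥ 1340 is true
  NOT in-state resident: no → true
  community-service hours ≤ 132 hours: 44 ≤ 132 is true
  NOT legacy status: yes → false
  disciplinary record: yes → true
  AP courses completed ≥ 5: 8 ≥ 5 is true
  GPA ≤ 2.8: 3.06 ≤ 2.8 is false
  first-generation student: yes → true
  class-rank percentile ≤ 50%: 79 ≤ 50 is false
  ACT score ≤ 26: 13 ≤ 26 is true
Combine:
[1.2] NOT true = false
[1] true OR false OR true = true
[2] false OR true = true
[3.1] NOT true = false
[3.3] NOT true = false
[3] false OR false OR false = false
[4.1] NOT false = true
[4] true OR true = true
[root] true AND true AND false AND true = false
Overall: false → rejected

Rejected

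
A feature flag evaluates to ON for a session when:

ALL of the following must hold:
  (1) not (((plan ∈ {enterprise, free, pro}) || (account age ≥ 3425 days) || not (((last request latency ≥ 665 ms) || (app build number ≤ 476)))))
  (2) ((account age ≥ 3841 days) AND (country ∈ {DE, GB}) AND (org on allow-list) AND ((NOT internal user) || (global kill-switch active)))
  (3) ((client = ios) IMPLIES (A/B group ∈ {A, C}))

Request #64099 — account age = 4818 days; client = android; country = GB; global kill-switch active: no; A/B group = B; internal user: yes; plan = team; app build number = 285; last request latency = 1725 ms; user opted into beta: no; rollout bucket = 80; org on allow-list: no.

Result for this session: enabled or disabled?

Disabled

Atomic conditions:
  plan ∈ {enterprise, free, pro}: team is not in the set → false
  account age ≥ 3425 days: 4818 ≥ 3425 is true
  last request latency ≥ 665 ms: 1725 ≥ 665 is true
  app build number ≤ 476: 285 ≤ 476 is true
  account age ≥ 3841 days: 4818 ≥ 3841 is true
  country ∈ {DE, GB}: GB is in the set → true
  org on allow-list: no → false
  NOT internal user: yes → false
  global kill-switch active: no → false
  client = ios: android == ios is false
  A/B group ∈ {A, C}: B is not in the set → false
Combine:
[1.1.3.1] true OR true = true
[1.1.3] NOT true = false
[1.1] false OR true OR false = true
[1] NOT true = false
[2.4] false OR false = false
[2] true AND true AND false AND false = false
[3] false → false (antecedent false ⇒ implication holds) = true
[root] false AND false AND true = false
Overall: false → disabled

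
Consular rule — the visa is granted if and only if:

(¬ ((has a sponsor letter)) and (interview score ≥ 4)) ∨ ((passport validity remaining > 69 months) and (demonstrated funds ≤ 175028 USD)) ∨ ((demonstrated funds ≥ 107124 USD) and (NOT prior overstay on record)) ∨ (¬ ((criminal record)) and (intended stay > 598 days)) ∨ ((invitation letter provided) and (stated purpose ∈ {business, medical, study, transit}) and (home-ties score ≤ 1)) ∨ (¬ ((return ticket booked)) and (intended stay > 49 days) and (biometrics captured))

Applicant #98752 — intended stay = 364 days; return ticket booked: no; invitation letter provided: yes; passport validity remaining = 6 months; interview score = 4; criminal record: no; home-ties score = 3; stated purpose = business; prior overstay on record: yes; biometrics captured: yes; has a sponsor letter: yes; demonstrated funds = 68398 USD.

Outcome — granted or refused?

Atomic conditions:
  has a sponsor letter: yes → true
  interview score ≥ 4: 4 ≥ 4 is true
  passport validity remaining > 69 months: 6 > 69 is false
  demonstrated funds ≤ 175028 USD: 68398 ≤ 175028 is true
  demonstrated funds ≥ 107124 USD: 68398 ≥ 107124 is false
  NOT prior overstay on record: yes → false
  criminal record: no → false
  intended stay > 598 days: 364 > 598 is false
  invitation letter provided: yes → true
  stated purpose ∈ {business, medical, study, transit}: business is in the set → true
  home-ties score ≤ 1: 3 ≤ 1 is false
  return ticket booked: no → false
  intended stay > 49 days: 364 > 49 is true
  biometrics captured: yes → true
Combine:
[1.1] NOT true = false
[1] false AND true = false
[2] false AND true = false
[3] false AND false = false
[4.1] NOT false = true
[4] true AND false = false
[5] true AND true AND false = false
[6.1] NOT false = true
[6] true AND true AND true = true
[root] false OR false OR false OR false OR false OR true = true
Overall: true → granted

Granted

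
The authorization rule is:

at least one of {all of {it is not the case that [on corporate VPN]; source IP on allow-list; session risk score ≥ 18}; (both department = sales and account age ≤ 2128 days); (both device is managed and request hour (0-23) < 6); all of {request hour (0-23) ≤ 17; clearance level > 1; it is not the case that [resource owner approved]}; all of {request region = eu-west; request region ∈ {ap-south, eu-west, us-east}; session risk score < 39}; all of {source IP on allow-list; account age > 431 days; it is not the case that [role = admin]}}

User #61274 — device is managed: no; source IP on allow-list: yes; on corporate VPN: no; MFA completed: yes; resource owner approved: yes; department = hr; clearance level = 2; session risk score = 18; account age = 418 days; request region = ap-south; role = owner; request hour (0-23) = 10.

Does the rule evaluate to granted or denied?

Atomic conditions:
  on corporate VPN: no → false
  source IP on allow-list: yes → true
  session risk score ≥ 18: 18 ≥ 18 is true
  department = sales: hr == sales is false
  account age ≤ 2128 days: 418 ≤ 2128 is true
  device is managed: no → false
  request hour (0-23) < 6: 10 < 6 is false
  request hour (0-23) ≤ 17: 10 ≤ 17 is true
  clearance level > 1: 2 > 1 is true
  resource owner approved: yes → true
  request region = eu-west: ap-south == eu-west is false
  request region ∈ {ap-south, eu-west, us-east}: ap-south is in the set → true
  session risk score < 39: 18 < 39 is true
  account age > 431 days: 418 > 431 is false
  role = admin: owner == admin is false
Combine:
[1.1] NOT false = true
[1] true AND true AND true = true
[2] false AND true = false
[3] false AND false = false
[4.3] NOT true = false
[4] true AND true AND false = false
[5] false AND true AND true = false
[6.3] NOT false = true
[6] true AND false AND true = false
[root] true OR false OR false OR false OR false OR false = true
Overall: true → granted

Granted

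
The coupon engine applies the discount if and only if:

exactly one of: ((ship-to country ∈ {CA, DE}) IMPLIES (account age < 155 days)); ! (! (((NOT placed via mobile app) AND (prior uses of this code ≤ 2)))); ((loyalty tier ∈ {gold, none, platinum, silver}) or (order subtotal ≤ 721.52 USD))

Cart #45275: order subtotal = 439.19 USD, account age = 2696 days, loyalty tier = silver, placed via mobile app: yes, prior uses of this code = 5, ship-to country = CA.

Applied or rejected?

Atomic conditions:
  ship-to country ∈ {CA, DE}: CA is in the set → true
  account age < 155 days: 2696 < 155 is false
  NOT placed via mobile app: yes → false
  prior uses of this code ≤ 2: 5 ≤ 2 is false
  loyalty tier ∈ {gold, none, platinum, silver}: silver is in the set → true
  order subtotal ≤ 721.52 USD: 439.19 ≤ 721.52 is true
Combine:
[1] true → false = false
[2.1.1] false AND false = false
[2.1] NOT false = true
[2] NOT true = false
[3] true OR true = true
[root] exactly-one(false, false, true) = true
Overall: true → applied

Applied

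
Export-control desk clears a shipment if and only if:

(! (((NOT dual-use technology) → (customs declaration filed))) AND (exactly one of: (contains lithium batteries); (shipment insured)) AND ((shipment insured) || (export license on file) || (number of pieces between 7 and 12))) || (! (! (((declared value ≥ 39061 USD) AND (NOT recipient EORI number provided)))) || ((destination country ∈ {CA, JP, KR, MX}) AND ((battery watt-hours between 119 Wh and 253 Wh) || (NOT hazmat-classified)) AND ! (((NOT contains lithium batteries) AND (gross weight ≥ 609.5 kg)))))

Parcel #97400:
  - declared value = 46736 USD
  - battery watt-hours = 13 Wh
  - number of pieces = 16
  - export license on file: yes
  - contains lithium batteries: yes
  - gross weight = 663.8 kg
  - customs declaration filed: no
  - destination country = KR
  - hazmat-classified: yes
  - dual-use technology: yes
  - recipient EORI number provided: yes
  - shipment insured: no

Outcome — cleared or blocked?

Blocked

Atomic conditions:
  NOT dual-use technology: yes → false
  customs declaration filed: no → false
  contains lithium batteries: yes → true
  shipment insured: no → false
  export license on file: yes → true
  number of pieces between 7 and 12: 16 in [7, 12] is false
  declared value ≥ 39061 USD: 46736 ≥ 39061 is true
  NOT recipient EORI number provided: yes → false
  destination country ∈ {CA, JP, KR, MX}: KR is in the set → true
  battery watt-hours between 119 Wh and 253 Wh: 13 in [119, 253] is false
  NOT hazmat-classified: yes → false
  NOT contains lithium batteries: yes → false
  gross weight ≥ 609.5 kg: 663.8 ≥ 609.5 is true
Combine:
[1.1.1] false → false (antecedent false ⇒ implication holds) = true
[1.1] NOT true = false
[1.2] exactly-one(true, false) = true
[1.3] false OR true OR false = true
[1] false AND true AND true = false
[2.1.1.1] true AND false = false
[2.1.1] NOT false = true
[2.1] NOT true = false
[2.2.2] false OR false = false
[2.2.3.1] false AND true = false
[2.2.3] NOT false = true
[2.2] true AND false AND true = false
[2] false OR false = false
[root] false OR false = false
Overall: false → blocked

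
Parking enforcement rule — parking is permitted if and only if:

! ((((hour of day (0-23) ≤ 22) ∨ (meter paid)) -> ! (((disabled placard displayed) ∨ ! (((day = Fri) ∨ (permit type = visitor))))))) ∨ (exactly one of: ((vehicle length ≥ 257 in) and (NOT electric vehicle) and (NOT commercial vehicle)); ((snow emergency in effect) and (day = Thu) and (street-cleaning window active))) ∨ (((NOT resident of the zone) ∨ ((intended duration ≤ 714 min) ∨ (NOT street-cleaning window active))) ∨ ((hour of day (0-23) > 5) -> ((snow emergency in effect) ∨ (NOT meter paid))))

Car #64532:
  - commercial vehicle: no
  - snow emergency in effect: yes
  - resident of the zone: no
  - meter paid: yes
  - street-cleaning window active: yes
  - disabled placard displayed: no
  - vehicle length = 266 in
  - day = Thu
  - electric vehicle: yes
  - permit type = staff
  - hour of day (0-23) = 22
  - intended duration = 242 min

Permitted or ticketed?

Atomic conditions:
  hour of day (0-23) ≤ 22: 22 ≤ 22 is true
  meter paid: yes → true
  disabled placard displayed: no → false
  day = Fri: Thu == Fri is false
  permit type = visitor: staff == visitor is false
  vehicle length ≥ 257 in: 266 ≥ 257 is true
  NOT electric vehicle: yes → false
  NOT commercial vehicle: no → true
  snow emergency in effect: yes → true
  day = Thu: Thu == Thu is true
  street-cleaning window active: yes → true
  NOT resident of the zone: no → true
  intended duration ≤ 714 min: 242 ≤ 714 is true
  NOT street-cleaning window active: yes → false
  hour of day (0-23) > 5: 22 > 5 is true
  NOT meter paid: yes → false
Combine:
[1.1.1] true OR true = true
[1.1.2.1.2.1] false OR false = false
[1.1.2.1.2] NOT false = true
[1.1.2.1] false OR true = true
[1.1.2] NOT true = false
[1.1] true → false = false
[1] NOT false = true
[2.1] true AND false AND true = false
[2.2] true AND true AND true = true
[2] exactly-one(false, true) = true
[3.1.2] true OR false = true
[3.1] true OR true = true
[3.2.2] true OR false = true
[3.2] true → true = true
[3] true OR true = true
[root] true OR true OR true = true
Overall: true → permitted

Permitted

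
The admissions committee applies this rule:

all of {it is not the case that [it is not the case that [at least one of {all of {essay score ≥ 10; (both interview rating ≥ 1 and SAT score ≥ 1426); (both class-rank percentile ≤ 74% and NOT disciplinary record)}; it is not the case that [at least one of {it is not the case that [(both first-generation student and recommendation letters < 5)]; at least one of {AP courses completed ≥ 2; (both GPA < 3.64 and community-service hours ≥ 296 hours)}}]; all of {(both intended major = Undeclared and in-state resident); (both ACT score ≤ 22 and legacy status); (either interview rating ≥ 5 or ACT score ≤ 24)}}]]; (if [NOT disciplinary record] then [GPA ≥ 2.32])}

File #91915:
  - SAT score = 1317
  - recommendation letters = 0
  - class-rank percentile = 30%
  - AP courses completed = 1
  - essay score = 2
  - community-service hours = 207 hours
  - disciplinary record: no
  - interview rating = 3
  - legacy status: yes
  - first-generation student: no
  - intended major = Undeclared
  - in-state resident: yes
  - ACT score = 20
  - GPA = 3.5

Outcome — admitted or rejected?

Atomic conditions:
  essay score ≥ 10: 2 ≥ 10 is false
  interview rating ≥ 1: 3 ≥ 1 is true
  SAT score ≥ 1426: 1317 ≥ 1426 is false
  class-rank percentile ≤ 74%: 30 ≤ 74 is true
  NOT disciplinary record: no → true
  first-generation student: no → false
  recommendation letters < 5: 0 < 5 is true
  AP courses completed ≥ 2: 1 ≥ 2 is false
  GPA < 3.64: 3.5 < 3.64 is true
  community-service hours ≥ 296 hours: 207 ≥ 296 is false
  intended major = Undeclared: Undeclared == Undeclared is true
  in-state resident: yes → true
  ACT score ≤ 22: 20 ≤ 22 is true
  legacy status: yes → true
  interview rating ≥ 5: 3 ≥ 5 is false
  ACT score ≤ 24: 20 ≤ 24 is true
  GPA ≥ 2.32: 3.5 ≥ 2.32 is true
Combine:
[1.1.1.1.2] true AND false = false
[1.1.1.1.3] true AND true = true
[1.1.1.1] false AND false AND true = false
[1.1.1.2.1.1.1] false AND true = false
[1.1.1.2.1.1] NOT false = true
[1.1.1.2.1.2.2] true AND false = false
[1.1.1.2.1.2] false OR false = false
[1.1.1.2.1] true OR false = true
[1.1.1.2] NOT true = false
[1.1.1.3.1] true AND true = true
[1.1.1.3.2] true AND true = true
[1.1.1.3.3] false OR true = true
[1.1.1.3] true AND true AND true = true
[1.1.1] false OR false OR true = true
[1.1] NOT true = false
[1] NOT false = true
[2] true → true = true
[root] true AND true = true
Overall: true → admitted

Admitted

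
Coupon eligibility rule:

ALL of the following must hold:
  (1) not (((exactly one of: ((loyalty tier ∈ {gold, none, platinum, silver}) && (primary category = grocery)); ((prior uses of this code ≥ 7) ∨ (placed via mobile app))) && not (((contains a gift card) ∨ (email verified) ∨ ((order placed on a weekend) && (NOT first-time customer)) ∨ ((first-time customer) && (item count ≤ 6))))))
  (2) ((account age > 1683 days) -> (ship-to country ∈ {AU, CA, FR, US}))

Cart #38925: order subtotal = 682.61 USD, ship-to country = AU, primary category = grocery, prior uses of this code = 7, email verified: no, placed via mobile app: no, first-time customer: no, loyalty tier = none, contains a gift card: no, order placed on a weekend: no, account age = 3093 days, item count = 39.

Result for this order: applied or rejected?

Applied

Atomic conditions:
  loyalty tier ∈ {gold, none, platinum, silver}: none is in the set → true
  primary category = grocery: grocery == grocery is true
  prior uses of this code ≥ 7: 7 ≥ 7 is true
  placed via mobile app: no → false
  contains a gift card: no → false
  email verified: no → false
  order placed on a weekend: no → false
  NOT first-time customer: no → true
  first-time customer: no → false
  item count ≤ 6: 39 ≤ 6 is false
  account age > 1683 days: 3093 > 1683 is true
  ship-to country ∈ {AU, CA, FR, US}: AU is in the set → true
Combine:
[1.1.1.1] true AND true = true
[1.1.1.2] true OR false = true
[1.1.1] exactly-one(true, true) = false
[1.1.2.1.3] false AND true = false
[1.1.2.1.4] false AND false = false
[1.1.2.1] false OR false OR false OR false = false
[1.1.2] NOT false = true
[1.1] false AND true = false
[1] NOT false = true
[2] true → true = true
[root] true AND true = true
Overall: true → applied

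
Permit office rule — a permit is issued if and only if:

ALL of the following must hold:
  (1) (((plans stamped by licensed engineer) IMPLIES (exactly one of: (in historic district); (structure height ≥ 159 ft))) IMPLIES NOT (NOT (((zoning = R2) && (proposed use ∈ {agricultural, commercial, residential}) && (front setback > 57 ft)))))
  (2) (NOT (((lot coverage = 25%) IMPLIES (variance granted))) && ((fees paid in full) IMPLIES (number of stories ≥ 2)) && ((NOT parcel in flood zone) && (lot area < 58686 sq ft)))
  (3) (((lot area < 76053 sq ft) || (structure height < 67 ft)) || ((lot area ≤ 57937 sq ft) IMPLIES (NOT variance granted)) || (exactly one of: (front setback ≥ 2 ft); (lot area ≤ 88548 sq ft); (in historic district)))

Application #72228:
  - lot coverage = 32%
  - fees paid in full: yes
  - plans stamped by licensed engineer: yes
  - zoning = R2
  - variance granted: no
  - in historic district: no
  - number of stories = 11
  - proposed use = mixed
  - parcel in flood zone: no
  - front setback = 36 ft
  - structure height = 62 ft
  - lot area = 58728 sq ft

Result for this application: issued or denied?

Atomic conditions:
  plans stamped by licensed engineer: yes → true
  in historic district: no → false
  structure height ≥ 159 ft: 62 ≥ 159 is false
  zoning = R2: R2 == R2 is true
  proposed use ∈ {agricultural, commercial, residential}: mixed is not in the set → false
  front setback > 57 ft: 36 > 57 is false
  lot coverage = 25%: 32 == 25 is false
  variance granted: no → false
  fees paid in full: yes → true
  number of stories ≥ 2: 11 ≥ 2 is true
  NOT parcel in flood zone: no → true
  lot area < 58686 sq ft: 58728 < 58686 is false
  lot area < 76053 sq ft: 58728 < 76053 is true
  structure height < 67 ft: 62 < 67 is true
  lot area ≤ 57937 sq ft: 58728 ≤ 57937 is false
  NOT variance granted: no → true
  front setback ≥ 2 ft: 36 ≥ 2 is true
  lot area ≤ 88548 sq ft: 58728 ≤ 88548 is true
Combine:
[1.1.2] exactly-one(false, false) = false
[1.1] true → false = false
[1.2.1.1] true AND false AND false = false
[1.2.1] NOT false = true
[1.2] NOT true = false
[1] false → false (antecedent false ⇒ implication holds) = true
[2.1.1] false → false (antecedent false ⇒ implication holds) = true
[2.1] NOT true = false
[2.2] true → true = true
[2.3] true AND false = false
[2] false AND true AND false = false
[3.1] true OR true = true
[3.2] false → true (antecedent false ⇒ implication holds) = true
[3.3] exactly-one(true, true, false) = false
[3] true OR true OR false = true
[root] true AND false AND true = false
Overall: false → denied

Denied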